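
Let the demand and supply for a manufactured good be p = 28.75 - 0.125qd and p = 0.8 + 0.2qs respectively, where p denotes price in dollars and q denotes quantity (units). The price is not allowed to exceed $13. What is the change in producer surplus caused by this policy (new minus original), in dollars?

Rearranging demand gives qd = 230 - 8p; rearranging supply gives qs = 5p - 4. In a free market, 230 - 8p = 5p - 4 gives the equilibrium p* = 18, q* = 86.
Since 13 < 18, the ceiling is binding.
At p = 13: qd = 230 - 8·13 = 126 and qs = 5·13 - 4 = 61.
Producer surplus without the control is ½ · (18 - 0.8) · 86 = 739.6.
With the ceiling, producers sell 61 units at 13, so PS = ½ · (13 - 0.8) · 61 = 372.1.
Change in producer surplus = 372.1 - 739.6 = -367.5.

-367.5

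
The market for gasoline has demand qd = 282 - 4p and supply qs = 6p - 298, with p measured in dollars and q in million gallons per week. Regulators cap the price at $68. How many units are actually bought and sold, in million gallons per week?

50

Setting quantity demanded equal to quantity supplied, 282 - 4p = 6p - 298, gives p* = 58 and q* = 50.
Since 68 is above p* = 58, the ceiling does not bind and the free-market outcome prevails.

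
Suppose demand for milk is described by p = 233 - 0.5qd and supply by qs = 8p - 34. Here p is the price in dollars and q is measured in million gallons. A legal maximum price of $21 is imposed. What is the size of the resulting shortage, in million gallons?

Rearranging demand gives qd = 466 - 2p. Setting quantity demanded equal to quantity supplied, 466 - 2p = 8p - 34, gives p* = 50 and q* = 366.
Since 21 < 50, the ceiling is binding.
At p = 21: qd = 466 - 2·21 = 424 and qs = 8·21 - 34 = 134.
Shortage = qd - qs = 424 - 134 = 290.

290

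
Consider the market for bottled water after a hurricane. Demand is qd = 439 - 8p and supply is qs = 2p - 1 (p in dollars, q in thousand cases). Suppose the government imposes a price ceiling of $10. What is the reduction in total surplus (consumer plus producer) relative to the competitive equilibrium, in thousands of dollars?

1445

Setting quantity demanded equal to quantity supplied, 439 - 8p = 2p - 1, gives p* = 44 and q* = 87.
Because the ceiling (10) lies below the market-clearing price, it is binding.
At p = 10: qd = 439 - 8·10 = 359 and qs = 2·10 - 1 = 19.
Quantity traded falls to 19. At q = 19 the demand price is (439 - 19)/8 = 52.5 and the supply price is (1 + 19)/2 = 10.
Deadweight loss = ½ · (52.5 - 10) · (87 - 19) = ½ · 42.5 · 68 = 1445.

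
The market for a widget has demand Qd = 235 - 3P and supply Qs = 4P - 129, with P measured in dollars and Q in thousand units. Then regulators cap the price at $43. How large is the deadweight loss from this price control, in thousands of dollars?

Equilibrium: 235 - 3P = 4P - 129, so 364 = 7P and P* = 52, Q* = 79.
Since 43 < 52, the ceiling is binding.
At P = 43: Qd = 235 - 3·43 = 106 and Qs = 4·43 - 129 = 43.
Quantity traded falls to 43. At Q = 43 the demand price is (235 - 43)/3 = 64 and the supply price is (129 + 43)/4 = 43.
Deadweight loss = ½ · (64 - 43) · (79 - 43) = ½ · 21 · 36 = 378.

378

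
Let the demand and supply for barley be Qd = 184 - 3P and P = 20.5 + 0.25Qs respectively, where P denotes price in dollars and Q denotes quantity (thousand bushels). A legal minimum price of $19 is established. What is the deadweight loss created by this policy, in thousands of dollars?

Rearranging supply gives Qs = 4P - 82. Without the control the market clears where 184 - 3P = 4P - 82, i.e. P* = 38 and Q* = 70.
Since 19 is below P* = 38, the floor does not bind and the free-market outcome prevails.
Since the control does not bind, no trades are prevented and deadweight loss is zero.

0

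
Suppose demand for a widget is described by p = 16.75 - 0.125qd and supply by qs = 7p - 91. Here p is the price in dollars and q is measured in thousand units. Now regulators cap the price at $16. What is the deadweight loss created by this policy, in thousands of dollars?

0

Rearranging demand gives qd = 134 - 8p. In a free market, 134 - 8p = 7p - 91 gives the equilibrium p* = 15, q* = 14.
Since 16 is above p* = 15, the ceiling does not bind and the free-market outcome prevails.
Since the control does not bind, no trades are prevented and deadweight loss is zero.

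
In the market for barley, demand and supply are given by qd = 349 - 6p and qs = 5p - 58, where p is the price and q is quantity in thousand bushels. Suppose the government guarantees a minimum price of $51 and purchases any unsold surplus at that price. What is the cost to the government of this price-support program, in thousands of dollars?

Setting quantity demanded equal to quantity supplied, 349 - 6p = 5p - 58, gives p* = 37 and q* = 127.
The floor of 51 is above the equilibrium price 37, so it binds.
At p = 51: qd = 349 - 6·51 = 43 and qs = 5·51 - 58 = 197.
Surplus = qs - qd = 154.
Government expenditure = surplus × support price = 154 × 51 = 7854.

7854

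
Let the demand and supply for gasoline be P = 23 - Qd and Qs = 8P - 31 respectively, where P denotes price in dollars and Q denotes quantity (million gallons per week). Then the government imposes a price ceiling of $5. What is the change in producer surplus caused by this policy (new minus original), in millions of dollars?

-13

Rearranging demand gives Qd = 23 - P. In a free market, 23 - P = 8P - 31 gives the equilibrium P* = 6, Q* = 17.
Since 5 < 6, the ceiling is binding.
At P = 5: Qd = 23 - 5 = 18 and Qs = 8·5 - 31 = 9.
Producer surplus without the control is ½ · (6 - 3.875) · 17 = 18.0625.
With the ceiling, producers sell 9 units at 5, so PS = ½ · (5 - 3.875) · 9 = 5.0625.
Change in producer surplus = 5.0625 - 18.0625 = -13.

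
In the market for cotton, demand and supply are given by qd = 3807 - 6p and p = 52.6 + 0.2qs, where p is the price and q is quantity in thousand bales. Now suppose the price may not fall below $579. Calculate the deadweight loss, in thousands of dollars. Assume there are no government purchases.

Rearranging supply gives qs = 5p - 263. Equilibrium: 3807 - 6p = 5p - 263, so 4070 = 11p and p* = 370, q* = 1587.
Since 579 > 370, the floor is binding.
At p = 579: qd = 3807 - 6·579 = 333 and qs = 5·579 - 263 = 2632.
Quantity traded falls to 333. At q = 333 the demand price is (3807 - 333)/6 = 579 and the supply price is (263 + 333)/5 = 119.2.
Deadweight loss = ½ · (579 - 119.2) · (1587 - 333) = ½ · 459.8 · 1254 = 288294.6.

288294.6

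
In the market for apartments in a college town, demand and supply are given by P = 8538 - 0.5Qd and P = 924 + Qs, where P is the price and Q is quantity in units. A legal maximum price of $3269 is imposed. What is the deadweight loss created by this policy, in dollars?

Rearranging demand gives Qd = 17076 - 2P; rearranging supply gives Qs = P - 924. Without the control the market clears where 17076 - 2P = P - 924, i.e. P* = 6000 and Q* = 5076.
The ceiling of 3269 is below the equilibrium price 6000, so it binds.
At P = 3269: Qd = 17076 - 2·3269 = 10538 and Qs = 3269 - 924 = 2345.
Quantity traded falls to 2345. At Q = 2345 the demand price is (17076 - 2345)/2 = 7365.5 and the supply price is 924 + 2345 = 3269.
Deadweight loss = ½ · (7365.5 - 3269) · (5076 - 2345) = ½ · 4096.5 · 2731 = 5593770.75.

5593770.75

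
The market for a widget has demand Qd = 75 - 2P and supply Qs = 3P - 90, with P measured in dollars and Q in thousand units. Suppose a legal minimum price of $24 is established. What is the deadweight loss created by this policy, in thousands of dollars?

0

Without the control the market clears where 75 - 2P = 3P - 90, i.e. P* = 33 and Q* = 9.
Since 24 is below P* = 33, the floor does not bind and the free-market outcome prevails.
Since the control does not bind, no trades are prevented and deadweight loss is zero.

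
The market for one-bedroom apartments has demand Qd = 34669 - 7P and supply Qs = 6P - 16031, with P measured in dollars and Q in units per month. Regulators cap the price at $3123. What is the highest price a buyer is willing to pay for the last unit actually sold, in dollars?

Equilibrium: 34669 - 7P = 6P - 16031, so 50700 = 13P and P* = 3900, Q* = 7369.
Since 3123 < 3900, the ceiling is binding.
At P = 3123: Qd = 34669 - 7·3123 = 12808 and Qs = 6·3123 - 16031 = 2707.
Only 2707 units reach the market. On the demand curve, the marginal buyer's willingness to pay at Q = 2707 is (34669 - 2707)/7 = 4566.

4566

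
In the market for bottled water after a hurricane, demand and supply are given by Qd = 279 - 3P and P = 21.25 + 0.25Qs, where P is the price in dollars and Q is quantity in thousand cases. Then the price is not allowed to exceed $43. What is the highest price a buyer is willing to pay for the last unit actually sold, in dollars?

Rearranging supply gives Qs = 4P - 85. Setting quantity demanded equal to quantity supplied, 279 - 3P = 4P - 85, gives P* = 52 and Q* = 123.
The ceiling of 43 is below the equilibrium price 52, so it binds.
At P = 43: Qd = 279 - 3·43 = 150 and Qs = 4·43 - 85 = 87.
Only 87 units reach the market. On the demand curve, the marginal buyer's willingness to pay at Q = 87 is (279 - 87)/3 = 64.

64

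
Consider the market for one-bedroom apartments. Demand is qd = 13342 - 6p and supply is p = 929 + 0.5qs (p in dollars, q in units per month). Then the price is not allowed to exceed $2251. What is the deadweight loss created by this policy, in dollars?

0

Rearranging supply gives qs = 2p - 1858. Without the control the market clears where 13342 - 6p = 2p - 1858, i.e. p* = 1900 and q* = 1942.
Since 2251 is above p* = 1900, the ceiling does not bind and the free-market outcome prevails.
Since the control does not bind, no trades are prevented and deadweight loss is zero.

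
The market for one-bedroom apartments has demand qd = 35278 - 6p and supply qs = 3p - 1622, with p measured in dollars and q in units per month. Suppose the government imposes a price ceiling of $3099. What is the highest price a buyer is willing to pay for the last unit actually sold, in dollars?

4600.5

Without the control the market clears where 35278 - 6p = 3p - 1622, i.e. p* = 4100 and q* = 10678.
Because the ceiling (3099) lies below the market-clearing price, it is binding.
At p = 3099: qd = 35278 - 6·3099 = 16684 and qs = 3·3099 - 1622 = 7675.
Only 7675 units reach the market. On the demand curve, the marginal buyer's willingness to pay at q = 7675 is (35278 - 7675)/6 = 4600.5.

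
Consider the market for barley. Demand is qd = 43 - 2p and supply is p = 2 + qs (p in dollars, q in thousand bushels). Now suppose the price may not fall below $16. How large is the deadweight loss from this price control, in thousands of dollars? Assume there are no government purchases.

Rearranging supply gives qs = p - 2. Without the control the market clears where 43 - 2p = p - 2, i.e. p* = 15 and q* = 13.
Since 16 > 15, the floor is binding.
At p = 16: qd = 43 - 2·16 = 11 and qs = 16 - 2 = 14.
Quantity traded falls to 11. At q = 11 the demand price is (43 - 11)/2 = 16 and the supply price is 2 + 11 = 13.
Deadweight loss = ½ · (16 - 13) · (13 - 11) = ½ · 3 · 2 = 3.

3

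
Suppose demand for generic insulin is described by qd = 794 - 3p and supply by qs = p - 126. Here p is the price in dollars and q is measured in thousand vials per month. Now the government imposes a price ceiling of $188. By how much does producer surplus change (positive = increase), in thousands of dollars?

Setting quantity demanded equal to quantity supplied, 794 - 3p = p - 126, gives p* = 230 and q* = 104.
Since 188 < 230, the ceiling is binding.
At p = 188: qd = 794 - 3·188 = 230 and qs = 188 - 126 = 62.
Producer surplus without the control is ½ · (230 - 126) · 104 = 5408.
With the ceiling, producers sell 62 units at 188, so PS = ½ · (188 - 126) · 62 = 1922.
Change in producer surplus = 1922 - 5408 = -3486.

-3486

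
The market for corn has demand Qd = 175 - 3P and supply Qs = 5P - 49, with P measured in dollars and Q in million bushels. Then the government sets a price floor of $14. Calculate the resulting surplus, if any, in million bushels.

Without the control the market clears where 175 - 3P = 5P - 49, i.e. P* = 28 and Q* = 91.
The floor of 14 is below the equilibrium price 28, so it is not binding; the market clears at P* = 28, Q* = 91.
Since the control does not bind, there is no surplus.

0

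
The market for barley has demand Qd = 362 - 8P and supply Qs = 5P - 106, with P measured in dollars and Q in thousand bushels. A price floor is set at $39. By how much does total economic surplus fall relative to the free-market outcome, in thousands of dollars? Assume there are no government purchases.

In a free market, 362 - 8P = 5P - 106 gives the equilibrium P* = 36, Q* = 74.
The floor of 39 is above the equilibrium price 36, so it binds.
At P = 39: Qd = 362 - 8·39 = 50 and Qs = 5·39 - 106 = 89.
Quantity traded falls to 50. At Q = 50 the demand price is (362 - 50)/8 = 39 and the supply price is (106 + 50)/5 = 31.2.
Deadweight loss = ½ · (39 - 31.2) · (74 - 50) = ½ · 7.8 · 24 = 93.6.

93.6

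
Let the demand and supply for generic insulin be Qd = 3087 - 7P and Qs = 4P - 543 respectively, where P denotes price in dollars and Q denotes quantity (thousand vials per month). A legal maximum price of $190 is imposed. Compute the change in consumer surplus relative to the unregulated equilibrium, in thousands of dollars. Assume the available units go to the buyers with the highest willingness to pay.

7980

Without the control the market clears where 3087 - 7P = 4P - 543, i.e. P* = 330 and Q* = 777.
The ceiling of 190 is below the equilibrium price 330, so it binds.
At P = 190: Qd = 3087 - 7·190 = 1757 and Qs = 4·190 - 543 = 217.
Consumer surplus without the control is ½ · (441 - 330) · 777 = 43123.5.
With the ceiling, 217 units are sold at 190 (assume they go to the highest-value buyers). The demand price at Q = 217 is 410, so CS = ½ · [(441 - 190) + (410 - 190)] · 217 = 51103.5.
Change in consumer surplus = 51103.5 - 43123.5 = 7980.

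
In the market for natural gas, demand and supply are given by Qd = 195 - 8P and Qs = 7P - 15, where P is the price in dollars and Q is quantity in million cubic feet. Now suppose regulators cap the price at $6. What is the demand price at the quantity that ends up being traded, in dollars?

21

Equilibrium: 195 - 8P = 7P - 15, so 210 = 15P and P* = 14, Q* = 83.
Since 6 < 14, the ceiling is binding.
At P = 6: Qd = 195 - 8·6 = 147 and Qs = 7·6 - 15 = 27.
Only 27 units reach the market. On the demand curve, the marginal buyer's willingness to pay at Q = 27 is (195 - 27)/8 = 21.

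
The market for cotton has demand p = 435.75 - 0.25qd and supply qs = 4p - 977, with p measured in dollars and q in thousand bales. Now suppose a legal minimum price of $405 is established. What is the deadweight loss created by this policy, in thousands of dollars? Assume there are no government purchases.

16900

Rearranging demand gives qd = 1743 - 4p. In a free market, 1743 - 4p = 4p - 977 gives the equilibrium p* = 340, q* = 383.
Since 405 > 340, the floor is binding.
At p = 405: qd = 1743 - 4·405 = 123 and qs = 4·405 - 977 = 643.
Quantity traded falls to 123. At q = 123 the demand price is (1743 - 123)/4 = 405 and the supply price is (977 + 123)/4 = 275.
Deadweight loss = ½ · (405 - 275) · (383 - 123) = ½ · 130 · 260 = 16900.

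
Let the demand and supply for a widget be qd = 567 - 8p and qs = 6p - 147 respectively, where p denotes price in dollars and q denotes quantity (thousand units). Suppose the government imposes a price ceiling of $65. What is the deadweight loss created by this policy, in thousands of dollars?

Without the control the market clears where 567 - 8p = 6p - 147, i.e. p* = 51 and q* = 159.
Since 65 is above p* = 51, the ceiling does not bind and the free-market outcome prevails.
Since the control does not bind, no trades are prevented and deadweight loss is zero.

0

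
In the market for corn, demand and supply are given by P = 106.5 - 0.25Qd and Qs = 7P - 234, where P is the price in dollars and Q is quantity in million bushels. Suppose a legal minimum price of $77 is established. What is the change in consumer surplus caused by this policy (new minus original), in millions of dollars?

Rearranging demand gives Qd = 426 - 4P. Equilibrium: 426 - 4P = 7P - 234, so 660 = 11P and P* = 60, Q* = 186.
The floor of 77 is above the equilibrium price 60, so it binds.
At P = 77: Qd = 426 - 4·77 = 118 and Qs = 7·77 - 234 = 305.
Consumer surplus without the control is ½ · (106.5 - 60) · 186 = 4324.5.
With the floor, consumers buy 118 units at 77, so CS = ½ · (106.5 - 77) · 118 = 1740.5.
Change in consumer surplus = 1740.5 - 4324.5 = -2584.

-2584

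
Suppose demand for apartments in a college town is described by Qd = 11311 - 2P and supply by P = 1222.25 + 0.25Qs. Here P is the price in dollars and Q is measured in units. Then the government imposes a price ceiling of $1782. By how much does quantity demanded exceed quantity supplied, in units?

Rearranging supply gives Qs = 4P - 4889. Without the control the market clears where 11311 - 2P = 4P - 4889, i.e. P* = 2700 and Q* = 5911.
Because the ceiling (1782) lies below the market-clearing price, it is binding.
At P = 1782: Qd = 11311 - 2·1782 = 7747 and Qs = 4·1782 - 4889 = 2239.
Shortage = Qd - Qs = 7747 - 2239 = 5508.

5508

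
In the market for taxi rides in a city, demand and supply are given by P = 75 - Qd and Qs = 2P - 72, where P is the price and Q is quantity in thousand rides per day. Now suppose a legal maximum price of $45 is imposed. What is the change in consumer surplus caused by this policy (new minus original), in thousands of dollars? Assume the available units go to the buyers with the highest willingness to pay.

Rearranging demand gives Qd = 75 - P. Equilibrium: 75 - P = 2P - 72, so 147 = 3P and P* = 49, Q* = 26.
Because the ceiling (45) lies below the market-clearing price, it is binding.
At P = 45: Qd = 75 - 45 = 30 and Qs = 2·45 - 72 = 18.
Consumer surplus without the control is ½ · (75 - 49) · 26 = 338.
With the ceiling, 18 units are sold at 45 (assume they go to the highest-value buyers). The demand price at Q = 18 is 57, so CS = ½ · [(75 - 45) + (57 - 45)] · 18 = 378.
Change in consumer surplus = 378 - 338 = 40.

40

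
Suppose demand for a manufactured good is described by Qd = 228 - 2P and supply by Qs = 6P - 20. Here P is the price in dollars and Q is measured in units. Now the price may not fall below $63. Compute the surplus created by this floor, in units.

Equilibrium: 228 - 2P = 6P - 20, so 248 = 8P and P* = 31, Q* = 166.
Because the floor (63) lies above the market-clearing price, it is binding.
At P = 63: Qd = 228 - 2·63 = 102 and Qs = 6·63 - 20 = 358.
Surplus = Qs - Qd = 358 - 102 = 256.

256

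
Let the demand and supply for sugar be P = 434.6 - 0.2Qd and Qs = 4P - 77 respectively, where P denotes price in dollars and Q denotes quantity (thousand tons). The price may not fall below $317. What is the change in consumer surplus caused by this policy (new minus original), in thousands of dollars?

Rearranging demand gives Qd = 2173 - 5P. Equilibrium: 2173 - 5P = 4P - 77, so 2250 = 9P and P* = 250, Q* = 923.
The floor of 317 is above the equilibrium price 250, so it binds.
At P = 317: Qd = 2173 - 5·317 = 588 and Qs = 4·317 - 77 = 1191.
Consumer surplus without the control is ½ · (434.6 - 250) · 923 = 85192.9.
With the floor, consumers buy 588 units at 317, so CS = ½ · (434.6 - 317) · 588 = 34574.4.
Change in consumer surplus = 34574.4 - 85192.9 = -50618.5.

-50618.5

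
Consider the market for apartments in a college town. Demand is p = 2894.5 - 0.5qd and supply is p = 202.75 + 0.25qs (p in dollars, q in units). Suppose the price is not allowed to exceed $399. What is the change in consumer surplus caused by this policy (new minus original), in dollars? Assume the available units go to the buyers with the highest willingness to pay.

Rearranging demand gives qd = 5789 - 2p; rearranging supply gives qs = 4p - 811. Setting quantity demanded equal to quantity supplied, 5789 - 2p = 4p - 811, gives p* = 1100 and q* = 3589.
The ceiling of 399 is below the equilibrium price 1100, so it binds.
At p = 399: qd = 5789 - 2·399 = 4991 and qs = 4·399 - 811 = 785.
Consumer surplus without the control is ½ · (2894.5 - 1100) · 3589 = 3220230.25.
With the ceiling, 785 units are sold at 399 (assume they go to the highest-value buyers). The demand price at q = 785 is 2502, so CS = ½ · [(2894.5 - 399) + (2502 - 399)] · 785 = 1804911.25.
Change in consumer surplus = 1804911.25 - 3220230.25 = -1415319.

-1415319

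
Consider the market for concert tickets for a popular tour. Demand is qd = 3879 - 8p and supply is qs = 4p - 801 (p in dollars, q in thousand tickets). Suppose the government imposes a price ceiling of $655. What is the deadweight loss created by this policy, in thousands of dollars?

0

Without the control the market clears where 3879 - 8p = 4p - 801, i.e. p* = 390 and q* = 759.
The ceiling of 655 is above the equilibrium price 390, so it is not binding; the market clears at p* = 390, q* = 759.
Since the control does not bind, no trades are prevented and deadweight loss is zero.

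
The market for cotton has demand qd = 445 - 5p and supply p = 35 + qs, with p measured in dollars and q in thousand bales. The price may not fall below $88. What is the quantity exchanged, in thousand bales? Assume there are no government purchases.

5

Rearranging supply gives qs = p - 35. Setting quantity demanded equal to quantity supplied, 445 - 5p = p - 35, gives p* = 80 and q* = 45.
The floor of 88 is above the equilibrium price 80, so it binds.
At p = 88: qd = 445 - 5·88 = 5 and qs = 88 - 35 = 53.
The quantity actually transacted is the short side, demand: 5.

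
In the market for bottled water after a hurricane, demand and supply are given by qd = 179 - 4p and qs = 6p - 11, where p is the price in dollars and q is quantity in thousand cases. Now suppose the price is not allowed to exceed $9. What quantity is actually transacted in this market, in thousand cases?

43

Without the control the market clears where 179 - 4p = 6p - 11, i.e. p* = 19 and q* = 103.
Because the ceiling (9) lies below the market-clearing price, it is binding.
At p = 9: qd = 179 - 4·9 = 143 and qs = 6·9 - 11 = 43.
The quantity actually transacted is the short side, supply: 43.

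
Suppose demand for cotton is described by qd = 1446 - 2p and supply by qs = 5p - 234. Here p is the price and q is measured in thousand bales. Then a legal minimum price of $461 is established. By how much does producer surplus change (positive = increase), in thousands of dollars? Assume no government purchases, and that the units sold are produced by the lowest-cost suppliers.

Setting quantity demanded equal to quantity supplied, 1446 - 2p = 5p - 234, gives p* = 240 and q* = 966.
Because the floor (461) lies above the market-clearing price, it is binding.
At p = 461: qd = 1446 - 2·461 = 524 and qs = 5·461 - 234 = 2071.
Producer surplus without the control is ½ · (240 - 46.8) · 966 = 93315.6.
With the floor, 524 units are sold at 461. The supply price at q = 524 is 151.6, so PS = ½ · [(461 - 46.8) + (461 - 151.6)] · 524 = 189583.2.
Change in producer surplus = 189583.2 - 93315.6 = 96267.6.

96267.6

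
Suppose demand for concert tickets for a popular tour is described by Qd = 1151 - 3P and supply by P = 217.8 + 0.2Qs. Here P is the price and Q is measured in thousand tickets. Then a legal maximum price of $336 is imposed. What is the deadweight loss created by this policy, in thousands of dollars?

Rearranging supply gives Qs = 5P - 1089. In a free market, 1151 - 3P = 5P - 1089 gives the equilibrium P* = 280, Q* = 311.
Since 336 is above P* = 280, the ceiling does not bind and the free-market outcome prevails.
Since the control does not bind, no trades are prevented and deadweight loss is zero.

0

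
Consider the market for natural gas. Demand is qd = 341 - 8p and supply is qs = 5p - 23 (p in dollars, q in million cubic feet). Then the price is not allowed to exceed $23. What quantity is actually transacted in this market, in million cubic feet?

92

Setting quantity demanded equal to quantity supplied, 341 - 8p = 5p - 23, gives p* = 28 and q* = 117.
The ceiling of 23 is below the equilibrium price 28, so it binds.
At p = 23: qd = 341 - 8·23 = 157 and qs = 5·23 - 23 = 92.
The quantity actually transacted is the short side, supply: 92.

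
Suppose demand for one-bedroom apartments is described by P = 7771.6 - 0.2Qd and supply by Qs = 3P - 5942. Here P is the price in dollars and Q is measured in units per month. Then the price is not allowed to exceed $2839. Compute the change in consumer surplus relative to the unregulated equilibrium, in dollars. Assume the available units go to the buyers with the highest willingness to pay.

Rearranging demand gives Qd = 38858 - 5P. Equilibrium: 38858 - 5P = 3P - 5942, so 44800 = 8P and P* = 5600, Q* = 10858.
Because the ceiling (2839) lies below the market-clearing price, it is binding.
At P = 2839: Qd = 38858 - 5·2839 = 24663 and Qs = 3·2839 - 5942 = 2575.
Consumer surplus without the control is ½ · (7771.6 - 5600) · 10858 = 11789616.4.
With the ceiling, 2575 units are sold at 2839 (assume they go to the highest-value buyers). The demand price at Q = 2575 is 7256.6, so CS = ½ · [(7771.6 - 2839) + (7256.6 - 2839)] · 2575 = 12038382.5.
Change in consumer surplus = 12038382.5 - 11789616.4 = 248766.1.

248766.1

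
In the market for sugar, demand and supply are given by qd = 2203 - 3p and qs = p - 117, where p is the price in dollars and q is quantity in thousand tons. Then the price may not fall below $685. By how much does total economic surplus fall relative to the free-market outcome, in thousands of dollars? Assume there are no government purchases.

66150

Equilibrium: 2203 - 3p = p - 117, so 2320 = 4p and p* = 580, q* = 463.
Since 685 > 580, the floor is binding.
At p = 685: qd = 2203 - 3·685 = 148 and qs = 685 - 117 = 568.
Quantity traded falls to 148. At q = 148 the demand price is (2203 - 148)/3 = 685 and the supply price is 117 + 148 = 265.
Deadweight loss = ½ · (685 - 265) · (463 - 148) = ½ · 420 · 315 = 66150.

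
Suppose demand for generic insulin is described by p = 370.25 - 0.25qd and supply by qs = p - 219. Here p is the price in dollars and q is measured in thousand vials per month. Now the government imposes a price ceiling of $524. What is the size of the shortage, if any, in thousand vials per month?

Rearranging demand gives qd = 1481 - 4p. Without the control the market clears where 1481 - 4p = p - 219, i.e. p* = 340 and q* = 121.
Since 524 is above p* = 340, the ceiling does not bind and the free-market outcome prevails.
Since the control does not bind, there is no shortage.

0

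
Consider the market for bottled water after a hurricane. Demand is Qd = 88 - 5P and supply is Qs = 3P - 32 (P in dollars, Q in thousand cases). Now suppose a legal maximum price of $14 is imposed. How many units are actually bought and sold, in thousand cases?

Without the control the market clears where 88 - 5P = 3P - 32, i.e. P* = 15 and Q* = 13.
Since 14 < 15, the ceiling is binding.
At P = 14: Qd = 88 - 5·14 = 18 and Qs = 3·14 - 32 = 10.
The quantity actually transacted is the short side, supply: 10.

10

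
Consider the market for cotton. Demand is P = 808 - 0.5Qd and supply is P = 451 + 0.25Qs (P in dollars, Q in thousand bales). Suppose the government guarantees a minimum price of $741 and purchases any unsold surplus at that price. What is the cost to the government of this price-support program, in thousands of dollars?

760266

Rearranging demand gives Qd = 1616 - 2P; rearranging supply gives Qs = 4P - 1804. Without the control the market clears where 1616 - 2P = 4P - 1804, i.e. P* = 570 and Q* = 476.
Since 741 > 570, the floor is binding.
At P = 741: Qd = 1616 - 2·741 = 134 and Qs = 4·741 - 1804 = 1160.
Surplus = Qs - Qd = 1026.
Government expenditure = surplus × support price = 1026 × 741 = 760266.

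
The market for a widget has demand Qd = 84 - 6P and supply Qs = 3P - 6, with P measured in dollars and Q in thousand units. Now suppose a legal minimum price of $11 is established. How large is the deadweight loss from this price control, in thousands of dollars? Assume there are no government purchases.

9

In a free market, 84 - 6P = 3P - 6 gives the equilibrium P* = 10, Q* = 24.
Because the floor (11) lies above the market-clearing price, it is binding.
At P = 11: Qd = 84 - 6·11 = 18 and Qs = 3·11 - 6 = 27.
Quantity traded falls to 18. At Q = 18 the demand price is (84 - 18)/6 = 11 and the supply price is (6 + 18)/3 = 8.
Deadweight loss = ½ · (11 - 8) · (24 - 18) = ½ · 3 · 6 = 9.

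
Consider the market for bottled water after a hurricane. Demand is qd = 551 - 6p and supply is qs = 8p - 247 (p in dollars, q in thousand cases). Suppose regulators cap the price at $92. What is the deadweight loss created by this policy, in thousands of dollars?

0

In a free market, 551 - 6p = 8p - 247 gives the equilibrium p* = 57, q* = 209.
The ceiling of 92 is above the equilibrium price 57, so it is not binding; the market clears at p* = 57, q* = 209.
Since the control does not bind, no trades are prevented and deadweight loss is zero.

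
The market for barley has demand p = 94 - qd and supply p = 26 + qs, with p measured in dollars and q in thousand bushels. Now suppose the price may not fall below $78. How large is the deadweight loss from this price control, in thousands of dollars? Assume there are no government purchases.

324

Rearranging demand gives qd = 94 - p; rearranging supply gives qs = p - 26. Without the control the market clears where 94 - p = p - 26, i.e. p* = 60 and q* = 34.
The floor of 78 is above the equilibrium price 60, so it binds.
At p = 78: qd = 94 - 78 = 16 and qs = 78 - 26 = 52.
Quantity traded falls to 16. At q = 16 the demand price is 94 - 16 = 78 and the supply price is 26 + 16 = 42.
Deadweight loss = ½ · (78 - 42) · (34 - 16) = ½ · 36 · 18 = 324.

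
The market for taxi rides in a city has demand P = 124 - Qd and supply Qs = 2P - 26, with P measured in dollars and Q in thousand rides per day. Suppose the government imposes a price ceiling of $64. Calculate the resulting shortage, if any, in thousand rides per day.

Rearranging demand gives Qd = 124 - P. Without the control the market clears where 124 - P = 2P - 26, i.e. P* = 50 and Q* = 74.
Since 64 is above P* = 50, the ceiling does not bind and the free-market outcome prevails.
Since the control does not bind, there is no shortage.

0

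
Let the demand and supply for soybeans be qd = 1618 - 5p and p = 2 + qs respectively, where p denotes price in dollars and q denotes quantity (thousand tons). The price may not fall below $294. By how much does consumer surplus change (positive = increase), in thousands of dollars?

Rearranging supply gives qs = p - 2. Equilibrium: 1618 - 5p = p - 2, so 1620 = 6p and p* = 270, q* = 268.
Since 294 > 270, the floor is binding.
At p = 294: qd = 1618 - 5·294 = 148 and qs = 294 - 2 = 292.
Consumer surplus without the control is ½ · (323.6 - 270) · 268 = 7182.4.
With the floor, consumers buy 148 units at 294, so CS = ½ · (323.6 - 294) · 148 = 2190.4.
Change in consumer surplus = 2190.4 - 7182.4 = -4992.

-4992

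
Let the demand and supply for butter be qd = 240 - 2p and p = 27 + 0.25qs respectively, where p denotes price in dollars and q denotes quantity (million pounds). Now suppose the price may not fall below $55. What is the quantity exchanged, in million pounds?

124

Rearranging supply gives qs = 4p - 108. Setting quantity demanded equal to quantity supplied, 240 - 2p = 4p - 108, gives p* = 58 and q* = 124.
Since 55 is below p* = 58, the floor does not bind and the free-market outcome prevails.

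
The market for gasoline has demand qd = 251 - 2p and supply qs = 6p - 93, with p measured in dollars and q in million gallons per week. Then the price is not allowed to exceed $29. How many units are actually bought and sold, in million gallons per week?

81

In a free market, 251 - 2p = 6p - 93 gives the equilibrium p* = 43, q* = 165.
The ceiling of 29 is below the equilibrium price 43, so it binds.
At p = 29: qd = 251 - 2·29 = 193 and qs = 6·29 - 93 = 81.
The quantity actually transacted is the short side, supply: 81.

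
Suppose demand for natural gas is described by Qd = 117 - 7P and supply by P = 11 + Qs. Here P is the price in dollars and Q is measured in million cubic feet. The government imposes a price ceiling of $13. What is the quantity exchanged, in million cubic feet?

Rearranging supply gives Qs = P - 11. Equilibrium: 117 - 7P = P - 11, so 128 = 8P and P* = 16, Q* = 5.
Since 13 < 16, the ceiling is binding.
At P = 13: Qd = 117 - 7·13 = 26 and Qs = 13 - 11 = 2.
The quantity actually transacted is the short side, supply: 2.

2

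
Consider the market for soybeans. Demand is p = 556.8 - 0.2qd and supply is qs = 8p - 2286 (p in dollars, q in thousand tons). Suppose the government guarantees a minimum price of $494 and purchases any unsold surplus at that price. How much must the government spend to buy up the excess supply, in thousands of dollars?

Rearranging demand gives qd = 2784 - 5p. Equilibrium: 2784 - 5p = 8p - 2286, so 5070 = 13p and p* = 390, q* = 834.
Because the floor (494) lies above the market-clearing price, it is binding.
At p = 494: qd = 2784 - 5·494 = 314 and qs = 8·494 - 2286 = 1666.
Surplus = qs - qd = 1352.
Government expenditure = surplus × support price = 1352 × 494 = 667888.

667888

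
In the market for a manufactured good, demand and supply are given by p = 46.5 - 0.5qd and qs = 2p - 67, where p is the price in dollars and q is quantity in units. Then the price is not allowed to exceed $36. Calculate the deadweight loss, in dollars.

Rearranging demand gives qd = 93 - 2p. Equilibrium: 93 - 2p = 2p - 67, so 160 = 4p and p* = 40, q* = 13.
Since 36 < 40, the ceiling is binding.
At p = 36: qd = 93 - 2·36 = 21 and qs = 2·36 - 67 = 5.
Quantity traded falls to 5. At q = 5 the demand price is (93 - 5)/2 = 44 and the supply price is (67 + 5)/2 = 36.
Deadweight loss = ½ · (44 - 36) · (13 - 5) = ½ · 8 · 8 = 32.

32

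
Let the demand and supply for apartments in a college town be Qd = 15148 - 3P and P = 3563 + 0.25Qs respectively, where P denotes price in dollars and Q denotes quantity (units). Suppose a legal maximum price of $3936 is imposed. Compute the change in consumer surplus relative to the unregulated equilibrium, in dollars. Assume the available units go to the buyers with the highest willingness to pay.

Rearranging supply gives Qs = 4P - 14252. Equilibrium: 15148 - 3P = 4P - 14252, so 29400 = 7P and P* = 4200, Q* = 2548.
Because the ceiling (3936) lies below the market-clearing price, it is binding.
At P = 3936: Qd = 15148 - 3·3936 = 3340 and Qs = 4·3936 - 14252 = 1492.
Consumer surplus without the control is ½ · (15148/3 - 4200) · 2548 = 3246152/3.
With the ceiling, 1492 units are sold at 3936 (assume they go to the highest-value buyers). The demand price at Q = 1492 is 4552, so CS = ½ · [(15148/3 - 3936) + (4552 - 3936)] · 1492 = 3870248/3.
Change in consumer surplus = 3870248/3 - 3246152/3 = 208032.

208032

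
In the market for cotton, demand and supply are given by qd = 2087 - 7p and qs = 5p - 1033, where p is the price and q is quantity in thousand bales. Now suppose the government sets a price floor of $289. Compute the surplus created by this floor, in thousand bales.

Equilibrium: 2087 - 7p = 5p - 1033, so 3120 = 12p and p* = 260, q* = 267.
Since 289 > 260, the floor is binding.
At p = 289: qd = 2087 - 7·289 = 64 and qs = 5·289 - 1033 = 412.
Surplus = qs - qd = 412 - 64 = 348.

348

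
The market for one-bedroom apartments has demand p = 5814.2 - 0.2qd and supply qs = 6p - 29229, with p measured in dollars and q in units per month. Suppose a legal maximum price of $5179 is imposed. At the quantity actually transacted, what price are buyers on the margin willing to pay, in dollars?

5445.2

Rearranging demand gives qd = 29071 - 5p. In a free market, 29071 - 5p = 6p - 29229 gives the equilibrium p* = 5300, q* = 2571.
The ceiling of 5179 is below the equilibrium price 5300, so it binds.
At p = 5179: qd = 29071 - 5·5179 = 3176 and qs = 6·5179 - 29229 = 1845.
Only 1845 units reach the market. On the demand curve, the marginal buyer's willingness to pay at q = 1845 is (29071 - 1845)/5 = 5445.2.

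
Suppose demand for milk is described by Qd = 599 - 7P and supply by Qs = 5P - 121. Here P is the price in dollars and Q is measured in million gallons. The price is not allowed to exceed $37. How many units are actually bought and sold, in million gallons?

64

In a free market, 599 - 7P = 5P - 121 gives the equilibrium P* = 60, Q* = 179.
Because the ceiling (37) lies below the market-clearing price, it is binding.
At P = 37: Qd = 599 - 7·37 = 340 and Qs = 5·37 - 121 = 64.
The quantity actually transacted is the short side, supply: 64.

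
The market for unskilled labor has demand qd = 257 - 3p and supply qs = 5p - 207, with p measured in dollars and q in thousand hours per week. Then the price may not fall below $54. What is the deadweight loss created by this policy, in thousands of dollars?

0

Setting quantity demanded equal to quantity supplied, 257 - 3p = 5p - 207, gives p* = 58 and q* = 83.
Since 54 is below p* = 58, the floor does not bind and the free-market outcome prevails.
Since the control does not bind, no trades are prevented and deadweight loss is zero.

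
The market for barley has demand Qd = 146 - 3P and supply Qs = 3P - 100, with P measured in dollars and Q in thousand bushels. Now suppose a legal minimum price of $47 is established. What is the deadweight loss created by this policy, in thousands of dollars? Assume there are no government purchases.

Without the control the market clears where 146 - 3P = 3P - 100, i.e. P* = 41 and Q* = 23.
Since 47 > 41, the floor is binding.
At P = 47: Qd = 146 - 3·47 = 5 and Qs = 3·47 - 100 = 41.
Quantity traded falls to 5. At Q = 5 the demand price is (146 - 5)/3 = 47 and the supply price is (100 + 5)/3 = 35.
Deadweight loss = ½ · (47 - 35) · (23 - 5) = ½ · 12 · 18 = 108.

108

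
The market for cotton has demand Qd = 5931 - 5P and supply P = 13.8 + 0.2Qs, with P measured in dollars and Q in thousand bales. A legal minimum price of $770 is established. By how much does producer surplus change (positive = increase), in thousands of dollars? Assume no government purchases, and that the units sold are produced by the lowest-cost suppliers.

Rearranging supply gives Qs = 5P - 69. In a free market, 5931 - 5P = 5P - 69 gives the equilibrium P* = 600, Q* = 2931.
The floor of 770 is above the equilibrium price 600, so it binds.
At P = 770: Qd = 5931 - 5·770 = 2081 and Qs = 5·770 - 69 = 3781.
Producer surplus without the control is ½ · (600 - 13.8) · 2931 = 859076.1.
With the floor, 2081 units are sold at 770. The supply price at Q = 2081 is 430, so PS = ½ · [(770 - 13.8) + (770 - 430)] · 2081 = 1140596.1.
Change in producer surplus = 1140596.1 - 859076.1 = 281520.

281520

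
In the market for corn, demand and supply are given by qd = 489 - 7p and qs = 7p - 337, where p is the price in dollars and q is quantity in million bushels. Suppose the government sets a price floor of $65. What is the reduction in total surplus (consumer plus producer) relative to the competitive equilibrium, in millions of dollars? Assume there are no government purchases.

252

Without the control the market clears where 489 - 7p = 7p - 337, i.e. p* = 59 and q* = 76.
The floor of 65 is above the equilibrium price 59, so it binds.
At p = 65: qd = 489 - 7·65 = 34 and qs = 7·65 - 337 = 118.
Quantity traded falls to 34. At q = 34 the demand price is (489 - 34)/7 = 65 and the supply price is (337 + 34)/7 = 53.
Deadweight loss = ½ · (65 - 53) · (76 - 34) = ½ · 12 · 42 = 252.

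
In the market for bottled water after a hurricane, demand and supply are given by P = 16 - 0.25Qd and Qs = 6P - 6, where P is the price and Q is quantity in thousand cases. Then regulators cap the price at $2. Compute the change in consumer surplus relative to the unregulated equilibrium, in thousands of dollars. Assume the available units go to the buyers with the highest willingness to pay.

Rearranging demand gives Qd = 64 - 4P. Equilibrium: 64 - 4P = 6P - 6, so 70 = 10P and P* = 7, Q* = 36.
Because the ceiling (2) lies below the market-clearing price, it is binding.
At P = 2: Qd = 64 - 4·2 = 56 and Qs = 6·2 - 6 = 6.
Consumer surplus without the control is ½ · (16 - 7) · 36 = 162.
With the ceiling, 6 units are sold at 2 (assume they go to the highest-value buyers). The demand price at Q = 6 is 14.5, so CS = ½ · [(16 - 2) + (14.5 - 2)] · 6 = 79.5.
Change in consumer surplus = 79.5 - 162 = -82.5.

-82.5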